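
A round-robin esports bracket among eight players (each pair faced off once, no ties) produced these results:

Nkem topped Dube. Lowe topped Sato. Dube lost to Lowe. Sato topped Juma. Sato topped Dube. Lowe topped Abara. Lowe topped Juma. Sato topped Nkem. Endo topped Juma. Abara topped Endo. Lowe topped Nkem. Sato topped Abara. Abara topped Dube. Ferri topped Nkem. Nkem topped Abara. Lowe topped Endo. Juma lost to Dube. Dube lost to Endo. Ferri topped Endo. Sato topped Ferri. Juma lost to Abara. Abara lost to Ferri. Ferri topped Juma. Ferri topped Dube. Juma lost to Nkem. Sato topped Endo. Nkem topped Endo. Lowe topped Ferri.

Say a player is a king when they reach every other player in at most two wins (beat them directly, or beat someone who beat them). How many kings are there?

1

Endo cannot reach Ferri, Lowe, Sato, Nkem, Abara in two steps.
Ferri cannot reach Lowe, Sato in two steps.
Lowe reaches everyone (king).
Juma cannot reach Endo, Ferri, Lowe, Sato, Dube, Nkem, Abara in two steps.
Sato cannot reach Lowe in two steps.
Dube cannot reach Endo, Ferri, Lowe, Sato, Nkem, Abara in two steps.
Nkem cannot reach Ferri, Lowe, Sato in two steps.
Abara cannot reach Ferri, Lowe, Sato, Nkem in two steps.
Kings: Lowe — 1.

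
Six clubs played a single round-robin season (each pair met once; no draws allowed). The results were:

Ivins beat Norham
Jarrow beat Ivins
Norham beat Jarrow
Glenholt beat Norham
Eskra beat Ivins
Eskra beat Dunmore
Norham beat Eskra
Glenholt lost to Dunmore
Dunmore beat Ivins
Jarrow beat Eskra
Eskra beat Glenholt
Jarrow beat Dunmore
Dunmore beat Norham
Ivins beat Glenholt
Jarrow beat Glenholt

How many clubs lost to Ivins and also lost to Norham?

Ivins beat: Norham, Glenholt.
Norham beat: Jarrow, Eskra.
No one was beaten by both.

0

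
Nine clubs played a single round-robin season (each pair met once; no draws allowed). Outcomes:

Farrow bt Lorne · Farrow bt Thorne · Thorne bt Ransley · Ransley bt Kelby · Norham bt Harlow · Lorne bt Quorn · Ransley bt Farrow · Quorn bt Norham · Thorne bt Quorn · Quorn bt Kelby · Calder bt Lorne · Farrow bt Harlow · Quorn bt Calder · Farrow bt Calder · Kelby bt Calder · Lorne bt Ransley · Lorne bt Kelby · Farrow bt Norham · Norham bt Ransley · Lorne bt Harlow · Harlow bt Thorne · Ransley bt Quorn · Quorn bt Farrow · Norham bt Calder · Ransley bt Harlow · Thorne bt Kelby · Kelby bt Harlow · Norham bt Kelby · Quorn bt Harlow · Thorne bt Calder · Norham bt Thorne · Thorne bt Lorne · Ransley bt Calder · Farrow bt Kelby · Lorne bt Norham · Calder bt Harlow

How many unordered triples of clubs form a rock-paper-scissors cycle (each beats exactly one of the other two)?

17

Win totals: Ransley 5, Quorn 5, Thorne 5, Norham 5, Harlow 1, Calder 2, Kelby 2, Farrow 6, Lorne 5.
A club with w wins dominates both others in C(w,2) triples; summing gives 10 + 10 + 10 + 10 + 0 + 1 + 1 + 15 + 10 = 67 transitive triples.
Total triples C(9,3) = 84, so cyclic triples = 84 − 67 = 17.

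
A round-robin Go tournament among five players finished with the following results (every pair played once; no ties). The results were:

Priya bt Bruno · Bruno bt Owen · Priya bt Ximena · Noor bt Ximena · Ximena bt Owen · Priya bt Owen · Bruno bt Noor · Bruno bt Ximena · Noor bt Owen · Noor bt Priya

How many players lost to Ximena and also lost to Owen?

Ximena beat: Owen.
Owen beat: no one.
No one was beaten by both.

0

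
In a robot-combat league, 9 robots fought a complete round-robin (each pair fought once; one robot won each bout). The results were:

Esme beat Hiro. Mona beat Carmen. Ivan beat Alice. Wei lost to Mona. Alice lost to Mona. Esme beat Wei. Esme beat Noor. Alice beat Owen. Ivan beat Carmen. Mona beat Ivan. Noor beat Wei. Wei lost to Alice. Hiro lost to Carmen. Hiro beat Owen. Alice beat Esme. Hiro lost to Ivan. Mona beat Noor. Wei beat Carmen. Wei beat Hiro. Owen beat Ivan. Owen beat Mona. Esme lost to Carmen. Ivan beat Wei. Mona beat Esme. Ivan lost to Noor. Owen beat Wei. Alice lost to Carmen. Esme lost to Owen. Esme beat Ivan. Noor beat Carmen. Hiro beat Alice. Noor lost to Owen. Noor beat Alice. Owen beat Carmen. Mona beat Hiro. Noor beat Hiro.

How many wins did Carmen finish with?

3

Carmen's results: beat Alice, Hiro, Esme; lost to Ivan, Owen, Wei, Mona, Noor.
That is 3 wins.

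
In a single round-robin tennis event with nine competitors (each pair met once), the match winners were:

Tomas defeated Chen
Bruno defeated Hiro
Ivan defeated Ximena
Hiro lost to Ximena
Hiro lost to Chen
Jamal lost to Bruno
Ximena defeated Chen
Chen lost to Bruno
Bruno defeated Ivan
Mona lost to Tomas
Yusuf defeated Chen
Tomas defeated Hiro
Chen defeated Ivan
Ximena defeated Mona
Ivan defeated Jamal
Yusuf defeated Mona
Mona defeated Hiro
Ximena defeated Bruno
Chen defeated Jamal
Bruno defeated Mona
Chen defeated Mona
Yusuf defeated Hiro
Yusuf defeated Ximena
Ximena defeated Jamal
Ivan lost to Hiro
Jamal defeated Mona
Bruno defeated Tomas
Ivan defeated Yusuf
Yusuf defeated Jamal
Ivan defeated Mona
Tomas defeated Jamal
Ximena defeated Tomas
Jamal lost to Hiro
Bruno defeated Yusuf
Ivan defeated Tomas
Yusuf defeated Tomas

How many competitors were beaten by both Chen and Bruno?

Chen beat: Mona, Ivan, Jamal, Hiro.
Bruno beat: Tomas, Mona, Ivan, Chen, Jamal, Hiro, Yusuf.
Both beat: Mona, Ivan, Jamal, Hiro — 4.

4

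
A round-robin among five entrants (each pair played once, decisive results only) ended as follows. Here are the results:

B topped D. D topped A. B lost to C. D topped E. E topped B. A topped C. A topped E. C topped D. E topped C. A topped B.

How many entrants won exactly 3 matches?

Win totals: A 3, B 1, C 2, D 2, E 2.
Exactly 3: A — 1 entrant.

1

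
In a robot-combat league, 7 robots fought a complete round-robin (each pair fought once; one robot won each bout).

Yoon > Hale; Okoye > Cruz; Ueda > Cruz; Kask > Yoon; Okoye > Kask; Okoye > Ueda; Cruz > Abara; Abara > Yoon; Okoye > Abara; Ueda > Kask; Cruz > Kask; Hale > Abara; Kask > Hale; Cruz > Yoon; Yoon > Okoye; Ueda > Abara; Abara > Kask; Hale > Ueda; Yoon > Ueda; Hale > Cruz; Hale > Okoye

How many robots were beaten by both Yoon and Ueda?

0

Yoon beat: Hale, Okoye, Ueda.
Ueda beat: Abara, Cruz, Kask.
No one was beaten by both.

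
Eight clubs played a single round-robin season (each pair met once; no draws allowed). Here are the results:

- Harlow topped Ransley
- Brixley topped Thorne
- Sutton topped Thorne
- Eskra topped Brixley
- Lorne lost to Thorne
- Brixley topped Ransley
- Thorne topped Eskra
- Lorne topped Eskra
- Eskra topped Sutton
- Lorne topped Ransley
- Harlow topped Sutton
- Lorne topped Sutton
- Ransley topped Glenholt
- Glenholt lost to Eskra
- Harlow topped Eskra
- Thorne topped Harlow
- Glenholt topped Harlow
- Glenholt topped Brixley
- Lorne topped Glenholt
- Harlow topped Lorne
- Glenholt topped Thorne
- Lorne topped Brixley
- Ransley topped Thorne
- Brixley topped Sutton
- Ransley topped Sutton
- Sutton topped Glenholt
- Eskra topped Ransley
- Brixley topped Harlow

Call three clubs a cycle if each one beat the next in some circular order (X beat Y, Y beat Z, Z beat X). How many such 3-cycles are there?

Win totals: Ransley 3, Sutton 2, Thorne 3, Lorne 5, Eskra 4, Glenholt 3, Harlow 4, Brixley 4.
A club with w wins dominates both others in C(w,2) triples; summing gives 3 + 1 + 3 + 10 + 6 + 3 + 6 + 6 = 38 transitive triples.
Total triples C(8,3) = 56, so cyclic triples = 56 − 38 = 18.

18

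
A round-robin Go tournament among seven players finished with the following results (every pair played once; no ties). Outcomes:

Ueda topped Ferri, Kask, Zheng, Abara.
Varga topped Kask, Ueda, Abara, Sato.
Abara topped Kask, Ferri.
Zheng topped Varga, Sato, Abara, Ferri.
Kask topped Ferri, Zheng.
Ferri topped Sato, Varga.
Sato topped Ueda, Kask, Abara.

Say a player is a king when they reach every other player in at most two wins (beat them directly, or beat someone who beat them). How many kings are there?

Ferri cannot reach Zheng in two steps.
Abara cannot reach Ueda in two steps.
Ueda reaches everyone (king).
Varga reaches everyone (king).
Zheng reaches everyone (king).
Sato cannot reach Varga in two steps.
Kask cannot reach Ueda in two steps.
Kings: Ueda, Varga, Zheng — 3.

3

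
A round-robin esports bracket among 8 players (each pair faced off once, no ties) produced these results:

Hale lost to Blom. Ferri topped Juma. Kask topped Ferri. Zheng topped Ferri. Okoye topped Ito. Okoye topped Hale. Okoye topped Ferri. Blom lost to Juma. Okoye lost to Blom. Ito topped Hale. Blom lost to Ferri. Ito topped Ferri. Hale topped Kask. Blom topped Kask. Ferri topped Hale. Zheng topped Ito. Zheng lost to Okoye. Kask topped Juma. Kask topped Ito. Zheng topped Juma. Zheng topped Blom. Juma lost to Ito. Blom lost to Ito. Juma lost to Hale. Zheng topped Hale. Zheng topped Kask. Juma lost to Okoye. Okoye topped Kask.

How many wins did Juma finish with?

1

Juma's results: beat Blom; lost to Kask, Ferri, Okoye, Zheng, Ito, Hale.
That is 1 win.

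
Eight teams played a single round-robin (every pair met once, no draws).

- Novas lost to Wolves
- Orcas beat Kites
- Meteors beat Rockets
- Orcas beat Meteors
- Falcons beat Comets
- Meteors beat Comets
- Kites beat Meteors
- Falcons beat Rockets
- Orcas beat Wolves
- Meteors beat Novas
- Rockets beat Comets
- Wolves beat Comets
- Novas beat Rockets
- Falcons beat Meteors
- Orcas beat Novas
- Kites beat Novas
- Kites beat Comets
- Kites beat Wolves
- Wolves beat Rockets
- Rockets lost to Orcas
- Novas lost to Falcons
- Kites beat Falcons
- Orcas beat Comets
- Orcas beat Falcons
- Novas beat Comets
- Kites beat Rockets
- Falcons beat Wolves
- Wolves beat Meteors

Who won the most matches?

Orcas

Win totals: Meteors 3, Comets 0, Wolves 4, Falcons 5, Orcas 7, Novas 2, Kites 6, Rockets 1.
Orcas leads with 7 wins (next highest: 6).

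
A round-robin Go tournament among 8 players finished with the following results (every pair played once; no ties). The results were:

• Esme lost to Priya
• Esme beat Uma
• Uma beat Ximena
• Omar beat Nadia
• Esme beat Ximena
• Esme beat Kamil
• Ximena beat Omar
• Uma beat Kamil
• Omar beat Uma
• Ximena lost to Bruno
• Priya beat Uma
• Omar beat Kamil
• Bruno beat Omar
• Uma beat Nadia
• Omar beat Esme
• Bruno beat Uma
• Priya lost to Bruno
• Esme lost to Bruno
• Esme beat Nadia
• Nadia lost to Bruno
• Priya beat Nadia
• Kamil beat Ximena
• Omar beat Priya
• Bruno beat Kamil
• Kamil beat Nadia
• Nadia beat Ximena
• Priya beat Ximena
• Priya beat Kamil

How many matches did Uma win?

3

Uma's results: beat Nadia, Kamil, Ximena; lost to Esme, Bruno, Omar, Priya.
That is 3 wins.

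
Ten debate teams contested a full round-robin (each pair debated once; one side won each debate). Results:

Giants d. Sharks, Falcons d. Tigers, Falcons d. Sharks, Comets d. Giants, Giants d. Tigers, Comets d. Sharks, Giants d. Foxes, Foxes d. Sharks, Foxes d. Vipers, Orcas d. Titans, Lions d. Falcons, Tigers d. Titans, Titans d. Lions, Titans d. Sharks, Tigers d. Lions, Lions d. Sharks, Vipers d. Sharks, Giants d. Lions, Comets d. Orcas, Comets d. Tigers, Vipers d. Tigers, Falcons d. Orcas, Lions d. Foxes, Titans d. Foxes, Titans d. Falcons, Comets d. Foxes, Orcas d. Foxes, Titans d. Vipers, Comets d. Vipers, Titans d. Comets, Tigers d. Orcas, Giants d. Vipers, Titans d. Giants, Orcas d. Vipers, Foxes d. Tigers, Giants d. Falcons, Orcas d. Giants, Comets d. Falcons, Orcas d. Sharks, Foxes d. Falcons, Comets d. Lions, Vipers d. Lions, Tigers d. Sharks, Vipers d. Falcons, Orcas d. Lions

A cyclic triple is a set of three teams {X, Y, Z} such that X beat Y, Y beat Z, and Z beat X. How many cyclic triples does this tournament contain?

Win totals: Orcas 6, Sharks 0, Lions 3, Tigers 4, Titans 7, Foxes 4, Vipers 4, Giants 6, Falcons 3, Comets 8.
A team with w wins dominates both others in C(w,2) triples; summing gives 15 + 0 + 3 + 6 + 21 + 6 + 6 + 15 + 3 + 28 = 103 transitive triples.
Total triples C(10,3) = 120, so cyclic triples = 120 − 103 = 17.

17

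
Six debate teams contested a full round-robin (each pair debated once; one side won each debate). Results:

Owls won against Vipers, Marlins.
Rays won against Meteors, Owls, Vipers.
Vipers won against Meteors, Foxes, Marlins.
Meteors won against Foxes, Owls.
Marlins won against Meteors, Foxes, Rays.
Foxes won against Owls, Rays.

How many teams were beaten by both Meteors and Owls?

0

Meteors beat: Foxes, Owls.
Owls beat: Vipers, Marlins.
No one was beaten by both.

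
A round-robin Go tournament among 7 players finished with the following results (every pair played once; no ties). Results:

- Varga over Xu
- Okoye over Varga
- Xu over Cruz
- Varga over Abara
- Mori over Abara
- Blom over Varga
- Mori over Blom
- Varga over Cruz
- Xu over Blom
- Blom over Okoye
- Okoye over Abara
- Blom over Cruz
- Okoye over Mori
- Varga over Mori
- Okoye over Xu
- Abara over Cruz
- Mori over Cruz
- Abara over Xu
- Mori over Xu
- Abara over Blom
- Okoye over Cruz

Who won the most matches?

Okoye

Win totals: Okoye 5, Mori 4, Abara 3, Blom 3, Cruz 0, Xu 2, Varga 4.
Okoye leads with 5 wins (next highest: 4).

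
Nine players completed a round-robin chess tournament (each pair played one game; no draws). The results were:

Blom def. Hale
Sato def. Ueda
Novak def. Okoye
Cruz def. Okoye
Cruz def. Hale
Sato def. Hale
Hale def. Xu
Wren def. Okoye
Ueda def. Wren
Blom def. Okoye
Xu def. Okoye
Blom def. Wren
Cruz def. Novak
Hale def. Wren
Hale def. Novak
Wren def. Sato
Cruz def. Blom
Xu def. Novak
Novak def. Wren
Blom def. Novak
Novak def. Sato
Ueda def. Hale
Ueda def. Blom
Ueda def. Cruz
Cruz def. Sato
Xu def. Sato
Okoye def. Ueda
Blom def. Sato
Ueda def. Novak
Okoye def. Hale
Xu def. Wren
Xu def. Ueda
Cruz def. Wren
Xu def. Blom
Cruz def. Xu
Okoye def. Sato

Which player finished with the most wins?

Cruz

Win totals: Okoye 3, Ueda 5, Wren 2, Novak 3, Cruz 7, Blom 5, Sato 2, Hale 3, Xu 6.
Cruz leads with 7 wins (next highest: 6).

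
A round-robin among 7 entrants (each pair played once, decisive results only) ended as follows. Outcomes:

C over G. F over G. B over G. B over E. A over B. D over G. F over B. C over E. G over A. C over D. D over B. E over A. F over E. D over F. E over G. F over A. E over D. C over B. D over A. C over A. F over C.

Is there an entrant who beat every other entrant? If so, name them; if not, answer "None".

None

Highest win total is F with 5 (out of 6 possible).
F lost to D, so no entrant went undefeated.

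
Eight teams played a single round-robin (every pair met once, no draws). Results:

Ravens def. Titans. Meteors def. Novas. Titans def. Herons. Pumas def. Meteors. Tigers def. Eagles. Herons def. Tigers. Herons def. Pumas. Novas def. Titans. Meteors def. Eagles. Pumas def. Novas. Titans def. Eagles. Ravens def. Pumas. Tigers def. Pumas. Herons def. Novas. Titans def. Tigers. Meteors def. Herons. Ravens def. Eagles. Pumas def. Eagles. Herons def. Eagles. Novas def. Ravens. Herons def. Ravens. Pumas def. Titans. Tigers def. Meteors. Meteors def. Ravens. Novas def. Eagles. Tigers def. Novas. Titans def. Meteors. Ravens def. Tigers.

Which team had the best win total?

Herons

Win totals: Meteors 4, Tigers 4, Novas 3, Ravens 4, Titans 4, Pumas 4, Eagles 0, Herons 5.
Herons leads with 5 wins (next highest: 4).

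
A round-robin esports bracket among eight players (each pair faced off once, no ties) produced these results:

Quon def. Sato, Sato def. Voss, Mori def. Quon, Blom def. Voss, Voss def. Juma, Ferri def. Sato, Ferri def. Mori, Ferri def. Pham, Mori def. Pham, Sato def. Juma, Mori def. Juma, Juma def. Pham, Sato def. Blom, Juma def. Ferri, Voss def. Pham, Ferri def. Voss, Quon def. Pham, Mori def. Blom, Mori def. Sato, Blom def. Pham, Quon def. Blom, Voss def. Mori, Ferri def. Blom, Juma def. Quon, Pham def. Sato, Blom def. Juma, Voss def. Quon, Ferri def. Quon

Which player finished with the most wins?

Ferri

Win totals: Juma 3, Pham 1, Blom 3, Ferri 6, Quon 3, Voss 4, Sato 3, Mori 5.
Ferri leads with 6 wins (next highest: 5).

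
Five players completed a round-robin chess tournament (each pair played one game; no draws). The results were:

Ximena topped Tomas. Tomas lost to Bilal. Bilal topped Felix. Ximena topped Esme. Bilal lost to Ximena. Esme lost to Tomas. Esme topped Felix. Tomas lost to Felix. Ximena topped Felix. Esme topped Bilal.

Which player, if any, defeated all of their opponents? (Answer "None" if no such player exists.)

Ximena

Ximena has 4 wins out of 4 opponents — a perfect record.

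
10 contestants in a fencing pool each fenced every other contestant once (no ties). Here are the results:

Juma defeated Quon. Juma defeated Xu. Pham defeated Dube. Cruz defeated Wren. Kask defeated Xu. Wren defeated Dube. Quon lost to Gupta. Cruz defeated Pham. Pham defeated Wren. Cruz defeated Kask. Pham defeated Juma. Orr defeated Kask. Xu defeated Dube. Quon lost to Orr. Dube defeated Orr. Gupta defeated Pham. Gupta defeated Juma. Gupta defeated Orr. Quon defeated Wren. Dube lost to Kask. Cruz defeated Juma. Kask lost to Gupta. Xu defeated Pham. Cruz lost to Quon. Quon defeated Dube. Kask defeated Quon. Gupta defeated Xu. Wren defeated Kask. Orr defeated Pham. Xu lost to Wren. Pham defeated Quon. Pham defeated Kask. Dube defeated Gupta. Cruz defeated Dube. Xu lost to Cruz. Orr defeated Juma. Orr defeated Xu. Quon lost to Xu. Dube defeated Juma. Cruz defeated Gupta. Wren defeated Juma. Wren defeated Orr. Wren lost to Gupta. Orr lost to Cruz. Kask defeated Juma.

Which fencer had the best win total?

Cruz

Win totals: Kask 4, Dube 3, Wren 5, Orr 5, Xu 3, Cruz 8, Juma 2, Gupta 7, Quon 3, Pham 5.
Cruz leads with 8 wins (next highest: 7).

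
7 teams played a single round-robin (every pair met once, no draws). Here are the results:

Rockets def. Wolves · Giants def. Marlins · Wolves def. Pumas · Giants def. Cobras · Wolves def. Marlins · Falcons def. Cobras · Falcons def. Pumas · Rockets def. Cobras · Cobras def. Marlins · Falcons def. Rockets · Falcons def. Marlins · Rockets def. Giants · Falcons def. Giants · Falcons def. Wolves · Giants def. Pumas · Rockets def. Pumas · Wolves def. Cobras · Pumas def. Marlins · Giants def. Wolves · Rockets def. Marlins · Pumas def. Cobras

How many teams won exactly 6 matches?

Win totals: Cobras 1, Falcons 6, Pumas 2, Rockets 5, Wolves 3, Giants 4, Marlins 0.
Exactly 6: Falcons — 1 team.

1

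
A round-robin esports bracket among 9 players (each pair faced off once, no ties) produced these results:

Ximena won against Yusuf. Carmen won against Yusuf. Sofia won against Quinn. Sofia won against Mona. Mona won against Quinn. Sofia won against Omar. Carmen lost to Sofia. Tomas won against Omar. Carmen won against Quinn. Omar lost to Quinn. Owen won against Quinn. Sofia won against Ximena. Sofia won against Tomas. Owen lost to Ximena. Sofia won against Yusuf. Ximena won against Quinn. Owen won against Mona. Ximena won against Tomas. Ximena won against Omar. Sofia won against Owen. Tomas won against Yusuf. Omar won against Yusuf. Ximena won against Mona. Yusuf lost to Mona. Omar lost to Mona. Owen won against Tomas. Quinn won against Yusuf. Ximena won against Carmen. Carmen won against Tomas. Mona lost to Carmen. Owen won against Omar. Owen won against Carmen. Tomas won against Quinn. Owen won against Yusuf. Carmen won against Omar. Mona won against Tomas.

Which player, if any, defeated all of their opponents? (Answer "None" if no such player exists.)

Sofia

Sofia has 8 wins out of 8 opponents — a perfect record.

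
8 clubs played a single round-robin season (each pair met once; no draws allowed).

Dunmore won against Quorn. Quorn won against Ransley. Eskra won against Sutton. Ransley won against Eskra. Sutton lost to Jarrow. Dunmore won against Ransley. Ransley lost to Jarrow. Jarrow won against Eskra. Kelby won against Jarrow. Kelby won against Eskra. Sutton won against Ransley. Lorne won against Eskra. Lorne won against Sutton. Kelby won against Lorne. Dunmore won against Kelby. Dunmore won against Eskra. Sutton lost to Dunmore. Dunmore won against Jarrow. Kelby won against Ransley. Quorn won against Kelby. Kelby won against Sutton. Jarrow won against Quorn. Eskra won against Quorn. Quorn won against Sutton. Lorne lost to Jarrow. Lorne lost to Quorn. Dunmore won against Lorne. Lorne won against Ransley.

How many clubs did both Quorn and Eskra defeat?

1

Quorn beat: Lorne, Ransley, Kelby, Sutton.
Eskra beat: Quorn, Sutton.
Both beat: Sutton — 1.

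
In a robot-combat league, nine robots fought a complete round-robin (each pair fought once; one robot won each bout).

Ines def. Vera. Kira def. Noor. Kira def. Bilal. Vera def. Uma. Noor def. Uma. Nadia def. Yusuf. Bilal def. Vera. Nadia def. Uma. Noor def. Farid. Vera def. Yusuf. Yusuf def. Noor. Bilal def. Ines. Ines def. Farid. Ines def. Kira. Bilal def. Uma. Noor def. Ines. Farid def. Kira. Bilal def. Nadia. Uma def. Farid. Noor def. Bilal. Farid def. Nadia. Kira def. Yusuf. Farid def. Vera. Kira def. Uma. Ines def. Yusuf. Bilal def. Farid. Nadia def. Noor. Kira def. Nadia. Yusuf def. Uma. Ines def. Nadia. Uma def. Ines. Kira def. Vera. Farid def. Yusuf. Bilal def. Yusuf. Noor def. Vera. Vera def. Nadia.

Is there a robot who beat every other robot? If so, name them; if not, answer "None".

None

Highest win total is Kira with 6 (out of 8 possible).
Kira lost to Farid, Ines, so no robot went undefeated.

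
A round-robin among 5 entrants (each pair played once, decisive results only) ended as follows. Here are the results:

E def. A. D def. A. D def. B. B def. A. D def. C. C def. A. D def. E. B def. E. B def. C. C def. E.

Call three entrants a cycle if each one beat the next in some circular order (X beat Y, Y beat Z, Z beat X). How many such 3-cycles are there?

0

Win totals: A 0, B 3, C 2, D 4, E 1.
An entrant with w wins dominates both others in C(w,2) triples; summing gives 0 + 3 + 1 + 6 + 0 = 10 transitive triples.
Total triples C(5,3) = 10, so cyclic triples = 10 − 10 = 0.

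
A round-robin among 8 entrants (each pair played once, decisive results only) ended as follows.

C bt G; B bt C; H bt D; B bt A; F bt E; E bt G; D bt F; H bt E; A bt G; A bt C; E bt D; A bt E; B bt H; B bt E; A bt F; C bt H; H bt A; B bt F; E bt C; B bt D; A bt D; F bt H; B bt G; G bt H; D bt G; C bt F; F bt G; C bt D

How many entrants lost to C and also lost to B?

4

C beat: D, F, G, H.
B beat: A, C, D, E, F, G, H.
Both beat: D, F, G, H — 4.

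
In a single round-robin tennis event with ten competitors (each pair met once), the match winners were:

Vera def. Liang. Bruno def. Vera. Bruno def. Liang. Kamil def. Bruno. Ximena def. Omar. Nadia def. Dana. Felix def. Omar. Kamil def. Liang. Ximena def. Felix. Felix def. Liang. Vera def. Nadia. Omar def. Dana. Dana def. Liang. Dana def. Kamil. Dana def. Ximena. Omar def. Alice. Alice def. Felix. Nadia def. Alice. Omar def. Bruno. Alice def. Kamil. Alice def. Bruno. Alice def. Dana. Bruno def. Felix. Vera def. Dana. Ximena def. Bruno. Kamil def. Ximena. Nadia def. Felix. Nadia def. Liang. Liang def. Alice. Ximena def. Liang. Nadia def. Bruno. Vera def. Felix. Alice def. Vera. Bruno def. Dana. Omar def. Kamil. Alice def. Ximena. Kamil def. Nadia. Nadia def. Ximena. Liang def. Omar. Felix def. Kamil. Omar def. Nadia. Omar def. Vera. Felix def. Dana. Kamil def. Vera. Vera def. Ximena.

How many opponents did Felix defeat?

4

Felix's results: beat Kamil, Liang, Dana, Omar; lost to Nadia, Bruno, Alice, Vera, Ximena.
That is 4 wins.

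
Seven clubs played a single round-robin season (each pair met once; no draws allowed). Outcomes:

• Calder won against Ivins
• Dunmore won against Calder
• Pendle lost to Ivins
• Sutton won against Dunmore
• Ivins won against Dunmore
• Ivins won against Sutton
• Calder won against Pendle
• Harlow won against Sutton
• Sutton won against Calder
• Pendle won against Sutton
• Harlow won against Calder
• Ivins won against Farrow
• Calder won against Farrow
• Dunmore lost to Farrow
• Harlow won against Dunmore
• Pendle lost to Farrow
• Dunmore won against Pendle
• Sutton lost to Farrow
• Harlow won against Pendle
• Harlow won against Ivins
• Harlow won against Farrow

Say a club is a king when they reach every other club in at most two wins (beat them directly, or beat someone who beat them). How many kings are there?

1

Calder cannot reach Harlow in two steps.
Ivins cannot reach Harlow in two steps.
Pendle cannot reach Ivins, Farrow, Harlow in two steps.
Farrow cannot reach Ivins, Harlow in two steps.
Harlow reaches everyone (king).
Dunmore cannot reach Harlow in two steps.
Sutton cannot reach Harlow in two steps.
Kings: Harlow — 1.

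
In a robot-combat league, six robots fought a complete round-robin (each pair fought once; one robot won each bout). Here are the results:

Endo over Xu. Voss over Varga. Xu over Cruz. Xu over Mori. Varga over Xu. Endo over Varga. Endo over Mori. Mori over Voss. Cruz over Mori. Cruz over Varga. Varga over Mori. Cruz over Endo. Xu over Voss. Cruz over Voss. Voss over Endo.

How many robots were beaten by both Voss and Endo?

1

Voss beat: Varga, Endo.
Endo beat: Varga, Xu, Mori.
Both beat: Varga — 1.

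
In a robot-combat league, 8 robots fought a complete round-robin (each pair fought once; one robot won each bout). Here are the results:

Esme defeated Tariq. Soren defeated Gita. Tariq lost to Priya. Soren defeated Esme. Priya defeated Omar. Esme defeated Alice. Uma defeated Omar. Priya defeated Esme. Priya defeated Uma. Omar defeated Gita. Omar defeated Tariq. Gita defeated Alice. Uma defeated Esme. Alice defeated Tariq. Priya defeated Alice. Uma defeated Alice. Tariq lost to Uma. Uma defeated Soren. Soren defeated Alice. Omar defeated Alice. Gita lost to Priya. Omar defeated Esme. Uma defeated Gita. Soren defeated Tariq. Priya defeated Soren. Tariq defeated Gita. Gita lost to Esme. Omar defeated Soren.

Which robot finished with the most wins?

Win totals: Omar 5, Uma 6, Tariq 1, Priya 7, Gita 1, Alice 1, Esme 3, Soren 4.
Priya leads with 7 wins (next highest: 6).

Priya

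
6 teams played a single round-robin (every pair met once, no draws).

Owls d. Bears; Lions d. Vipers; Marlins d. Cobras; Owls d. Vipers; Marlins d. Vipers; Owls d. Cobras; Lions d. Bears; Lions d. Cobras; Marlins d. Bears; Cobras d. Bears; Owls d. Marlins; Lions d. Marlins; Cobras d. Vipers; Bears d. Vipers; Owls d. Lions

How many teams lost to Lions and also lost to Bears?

Lions beat: Marlins, Cobras, Bears, Vipers.
Bears beat: Vipers.
Both beat: Vipers — 1.

1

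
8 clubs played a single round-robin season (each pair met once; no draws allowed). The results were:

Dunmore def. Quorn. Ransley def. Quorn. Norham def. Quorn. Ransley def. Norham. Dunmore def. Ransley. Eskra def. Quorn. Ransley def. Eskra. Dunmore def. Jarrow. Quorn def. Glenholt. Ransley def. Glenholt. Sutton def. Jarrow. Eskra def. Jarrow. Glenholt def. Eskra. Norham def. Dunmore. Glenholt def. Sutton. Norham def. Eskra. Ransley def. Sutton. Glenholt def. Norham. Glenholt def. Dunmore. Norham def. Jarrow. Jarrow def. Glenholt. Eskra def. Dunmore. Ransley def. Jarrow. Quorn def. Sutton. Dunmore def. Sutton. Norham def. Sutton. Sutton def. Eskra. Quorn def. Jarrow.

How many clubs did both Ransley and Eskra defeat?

Ransley beat: Glenholt, Sutton, Norham, Quorn, Jarrow, Eskra.
Eskra beat: Dunmore, Quorn, Jarrow.
Both beat: Quorn, Jarrow — 2.

2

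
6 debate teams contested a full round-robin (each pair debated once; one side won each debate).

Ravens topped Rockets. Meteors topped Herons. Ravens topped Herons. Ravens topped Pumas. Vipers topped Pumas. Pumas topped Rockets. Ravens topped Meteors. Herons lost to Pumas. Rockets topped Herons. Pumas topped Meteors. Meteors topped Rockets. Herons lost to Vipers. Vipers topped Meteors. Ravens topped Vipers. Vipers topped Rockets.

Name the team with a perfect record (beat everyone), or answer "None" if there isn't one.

Ravens has 5 wins out of 5 opponents — a perfect record.

Ravens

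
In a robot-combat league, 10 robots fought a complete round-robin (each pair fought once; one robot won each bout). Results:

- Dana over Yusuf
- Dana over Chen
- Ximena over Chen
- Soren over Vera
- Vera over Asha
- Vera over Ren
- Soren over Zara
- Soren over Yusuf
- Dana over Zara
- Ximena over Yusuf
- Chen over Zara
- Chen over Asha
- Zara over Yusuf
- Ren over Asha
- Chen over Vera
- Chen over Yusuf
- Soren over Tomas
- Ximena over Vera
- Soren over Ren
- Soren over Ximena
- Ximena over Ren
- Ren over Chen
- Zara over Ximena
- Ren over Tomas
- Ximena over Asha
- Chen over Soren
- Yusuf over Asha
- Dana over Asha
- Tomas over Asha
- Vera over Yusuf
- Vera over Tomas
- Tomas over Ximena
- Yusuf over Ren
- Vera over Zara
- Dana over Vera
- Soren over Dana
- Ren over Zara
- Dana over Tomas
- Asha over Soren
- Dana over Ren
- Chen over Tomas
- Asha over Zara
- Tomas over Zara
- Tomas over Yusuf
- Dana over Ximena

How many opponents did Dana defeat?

8

Dana's results: beat Ren, Zara, Chen, Ximena, Vera, Asha, Tomas, Yusuf; lost to Soren.
That is 8 wins.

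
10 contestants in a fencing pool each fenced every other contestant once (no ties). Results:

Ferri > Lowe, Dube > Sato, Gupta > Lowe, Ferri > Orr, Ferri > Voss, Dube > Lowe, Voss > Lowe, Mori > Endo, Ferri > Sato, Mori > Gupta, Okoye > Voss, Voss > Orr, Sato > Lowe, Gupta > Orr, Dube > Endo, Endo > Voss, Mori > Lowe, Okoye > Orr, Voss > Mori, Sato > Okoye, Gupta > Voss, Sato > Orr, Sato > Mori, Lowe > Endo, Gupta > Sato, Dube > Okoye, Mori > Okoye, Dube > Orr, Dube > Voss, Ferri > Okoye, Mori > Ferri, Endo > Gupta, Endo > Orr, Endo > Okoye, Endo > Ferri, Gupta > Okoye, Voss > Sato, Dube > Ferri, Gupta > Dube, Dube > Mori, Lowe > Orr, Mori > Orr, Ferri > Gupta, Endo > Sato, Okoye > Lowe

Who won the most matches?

Dube

Win totals: Endo 6, Dube 8, Sato 4, Ferri 6, Orr 0, Mori 6, Gupta 6, Voss 4, Lowe 2, Okoye 3.
Dube leads with 8 wins (next highest: 6).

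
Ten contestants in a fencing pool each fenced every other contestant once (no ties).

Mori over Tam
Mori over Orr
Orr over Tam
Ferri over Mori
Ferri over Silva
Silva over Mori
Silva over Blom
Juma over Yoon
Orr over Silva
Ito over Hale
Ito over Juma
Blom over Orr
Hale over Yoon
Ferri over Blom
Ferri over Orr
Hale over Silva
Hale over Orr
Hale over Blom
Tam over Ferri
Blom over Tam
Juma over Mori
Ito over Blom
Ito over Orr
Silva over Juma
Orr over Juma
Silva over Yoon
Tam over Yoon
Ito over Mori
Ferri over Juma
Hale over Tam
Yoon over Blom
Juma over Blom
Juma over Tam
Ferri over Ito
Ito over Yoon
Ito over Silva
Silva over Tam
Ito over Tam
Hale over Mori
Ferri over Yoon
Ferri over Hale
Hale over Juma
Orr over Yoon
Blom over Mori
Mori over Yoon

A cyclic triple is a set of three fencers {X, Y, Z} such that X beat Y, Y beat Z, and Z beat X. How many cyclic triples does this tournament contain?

Win totals: Mori 3, Ito 8, Silva 5, Ferri 8, Tam 2, Blom 3, Yoon 1, Orr 4, Hale 7, Juma 4.
A fencer with w wins dominates both others in C(w,2) triples; summing gives 3 + 28 + 10 + 28 + 1 + 3 + 0 + 6 + 21 + 6 = 106 transitive triples.
Total triples C(10,3) = 120, so cyclic triples = 120 − 106 = 14.

14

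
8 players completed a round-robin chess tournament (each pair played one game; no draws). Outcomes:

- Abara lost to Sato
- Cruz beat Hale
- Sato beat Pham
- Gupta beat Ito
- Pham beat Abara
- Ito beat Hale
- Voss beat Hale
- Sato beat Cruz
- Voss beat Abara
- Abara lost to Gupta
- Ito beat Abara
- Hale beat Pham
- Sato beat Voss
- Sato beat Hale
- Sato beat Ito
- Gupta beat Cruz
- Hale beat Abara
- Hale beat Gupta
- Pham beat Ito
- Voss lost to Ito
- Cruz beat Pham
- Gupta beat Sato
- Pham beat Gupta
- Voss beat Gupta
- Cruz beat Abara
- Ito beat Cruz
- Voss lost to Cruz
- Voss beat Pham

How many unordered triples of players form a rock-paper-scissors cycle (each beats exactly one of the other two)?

Win totals: Abara 0, Ito 4, Pham 3, Hale 3, Gupta 4, Cruz 4, Sato 6, Voss 4.
A player with w wins dominates both others in C(w,2) triples; summing gives 0 + 6 + 3 + 3 + 6 + 6 + 15 + 6 = 45 transitive triples.
Total triples C(8,3) = 56, so cyclic triples = 56 − 45 = 11.

11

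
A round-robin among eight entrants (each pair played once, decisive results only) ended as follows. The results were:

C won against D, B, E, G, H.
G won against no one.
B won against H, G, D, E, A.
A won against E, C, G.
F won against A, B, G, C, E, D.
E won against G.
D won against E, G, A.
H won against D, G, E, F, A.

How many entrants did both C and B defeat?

C beat: B, D, E, G, H.
B beat: A, D, E, G, H.
Both beat: D, E, G, H — 4.

4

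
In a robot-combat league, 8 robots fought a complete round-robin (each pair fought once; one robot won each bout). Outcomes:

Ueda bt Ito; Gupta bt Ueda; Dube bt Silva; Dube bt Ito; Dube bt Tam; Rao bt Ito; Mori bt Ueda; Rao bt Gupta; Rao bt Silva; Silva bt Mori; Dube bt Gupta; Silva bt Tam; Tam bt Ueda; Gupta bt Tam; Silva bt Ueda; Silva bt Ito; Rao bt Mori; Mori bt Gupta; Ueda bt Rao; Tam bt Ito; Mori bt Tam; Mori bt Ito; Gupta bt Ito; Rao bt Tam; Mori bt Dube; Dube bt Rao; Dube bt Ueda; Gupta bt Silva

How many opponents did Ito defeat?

0

Ito's results: beat no one; lost to Ueda, Silva, Rao, Dube, Gupta, Mori, Tam.
That is 0 wins.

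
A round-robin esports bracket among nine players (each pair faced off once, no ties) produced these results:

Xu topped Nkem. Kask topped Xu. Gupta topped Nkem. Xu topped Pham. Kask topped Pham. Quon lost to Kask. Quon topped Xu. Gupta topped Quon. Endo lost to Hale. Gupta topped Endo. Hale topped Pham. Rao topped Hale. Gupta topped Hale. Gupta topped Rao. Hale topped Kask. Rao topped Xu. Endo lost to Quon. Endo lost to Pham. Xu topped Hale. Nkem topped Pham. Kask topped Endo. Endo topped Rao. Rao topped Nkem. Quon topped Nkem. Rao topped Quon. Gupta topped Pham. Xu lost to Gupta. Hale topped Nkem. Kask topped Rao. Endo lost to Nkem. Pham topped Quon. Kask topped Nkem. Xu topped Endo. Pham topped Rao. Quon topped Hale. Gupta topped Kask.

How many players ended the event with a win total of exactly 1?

1

Win totals: Hale 4, Endo 1, Xu 4, Kask 6, Rao 4, Pham 3, Quon 4, Nkem 2, Gupta 8.
Exactly 1: Endo — 1 player.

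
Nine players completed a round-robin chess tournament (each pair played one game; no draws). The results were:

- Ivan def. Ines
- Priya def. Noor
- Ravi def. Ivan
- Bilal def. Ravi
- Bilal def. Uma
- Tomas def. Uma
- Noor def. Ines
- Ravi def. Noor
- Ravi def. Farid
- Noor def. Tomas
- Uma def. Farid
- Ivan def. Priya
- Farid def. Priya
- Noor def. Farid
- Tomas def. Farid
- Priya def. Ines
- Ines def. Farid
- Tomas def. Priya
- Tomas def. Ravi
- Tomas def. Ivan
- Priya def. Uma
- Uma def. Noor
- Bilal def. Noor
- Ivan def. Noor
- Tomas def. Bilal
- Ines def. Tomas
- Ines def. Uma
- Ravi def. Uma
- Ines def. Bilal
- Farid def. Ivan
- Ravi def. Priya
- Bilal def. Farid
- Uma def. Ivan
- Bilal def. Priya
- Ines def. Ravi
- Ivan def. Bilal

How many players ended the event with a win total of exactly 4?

1

Win totals: Ines 5, Farid 2, Ravi 5, Noor 3, Tomas 6, Priya 3, Bilal 5, Uma 3, Ivan 4.
Exactly 4: Ivan — 1 player.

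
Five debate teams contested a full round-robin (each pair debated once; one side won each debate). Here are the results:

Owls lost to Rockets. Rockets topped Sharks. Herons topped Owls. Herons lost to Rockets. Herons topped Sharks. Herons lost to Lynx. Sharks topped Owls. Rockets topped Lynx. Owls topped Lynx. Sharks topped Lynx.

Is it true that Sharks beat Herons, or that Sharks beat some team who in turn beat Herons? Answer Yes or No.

Yes

Sharks did not beat Herons directly.
Sharks beat Lynx, Owls. Of those, Lynx beat Herons.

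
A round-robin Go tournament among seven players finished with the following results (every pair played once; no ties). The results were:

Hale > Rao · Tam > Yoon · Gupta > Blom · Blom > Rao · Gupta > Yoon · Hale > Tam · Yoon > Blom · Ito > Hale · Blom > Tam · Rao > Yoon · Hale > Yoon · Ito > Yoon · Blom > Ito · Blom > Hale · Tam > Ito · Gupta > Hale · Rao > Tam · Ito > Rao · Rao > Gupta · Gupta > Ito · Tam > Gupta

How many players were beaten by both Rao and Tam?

Rao beat: Yoon, Gupta, Tam.
Tam beat: Yoon, Gupta, Ito.
Both beat: Yoon, Gupta — 2.

2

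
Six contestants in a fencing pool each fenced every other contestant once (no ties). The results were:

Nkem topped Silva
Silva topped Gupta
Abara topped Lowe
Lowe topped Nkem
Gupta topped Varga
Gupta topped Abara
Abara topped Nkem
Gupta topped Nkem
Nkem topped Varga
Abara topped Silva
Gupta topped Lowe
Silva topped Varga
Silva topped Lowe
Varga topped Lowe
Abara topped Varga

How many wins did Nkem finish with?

Nkem's results: beat Varga, Silva; lost to Abara, Lowe, Gupta.
That is 2 wins.

2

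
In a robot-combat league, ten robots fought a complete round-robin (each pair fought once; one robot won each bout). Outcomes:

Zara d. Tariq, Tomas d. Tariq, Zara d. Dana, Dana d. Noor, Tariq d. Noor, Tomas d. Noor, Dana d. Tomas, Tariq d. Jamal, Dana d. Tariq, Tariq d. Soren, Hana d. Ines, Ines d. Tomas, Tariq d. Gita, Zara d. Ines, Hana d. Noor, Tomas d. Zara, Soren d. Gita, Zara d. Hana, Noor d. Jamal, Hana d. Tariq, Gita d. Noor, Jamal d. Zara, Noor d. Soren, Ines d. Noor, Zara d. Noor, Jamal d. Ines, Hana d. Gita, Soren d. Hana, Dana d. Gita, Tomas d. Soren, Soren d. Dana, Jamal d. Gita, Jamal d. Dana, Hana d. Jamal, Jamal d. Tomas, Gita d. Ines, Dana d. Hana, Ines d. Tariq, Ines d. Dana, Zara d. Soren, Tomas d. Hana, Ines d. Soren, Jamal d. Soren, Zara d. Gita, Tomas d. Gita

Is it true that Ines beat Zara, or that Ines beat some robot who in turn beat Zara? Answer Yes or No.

Yes

Ines did not beat Zara directly.
Ines beat Dana, Tariq, Soren, Tomas, Noor. Of those, Tomas beat Zara.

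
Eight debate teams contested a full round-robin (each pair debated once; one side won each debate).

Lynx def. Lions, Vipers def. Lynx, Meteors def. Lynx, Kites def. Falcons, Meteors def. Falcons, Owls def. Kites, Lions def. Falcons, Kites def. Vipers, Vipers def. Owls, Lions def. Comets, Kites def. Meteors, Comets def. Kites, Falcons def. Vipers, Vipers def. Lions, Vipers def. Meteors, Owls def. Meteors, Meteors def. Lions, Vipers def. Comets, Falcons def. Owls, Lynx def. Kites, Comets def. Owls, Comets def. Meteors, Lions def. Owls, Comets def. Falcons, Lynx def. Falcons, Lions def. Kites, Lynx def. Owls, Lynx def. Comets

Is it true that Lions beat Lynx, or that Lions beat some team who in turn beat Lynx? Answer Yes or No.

Lions did not beat Lynx directly.
Lions beat Comets, Falcons, Kites, Owls, but each of them lost to Lynx. No two-step path.

No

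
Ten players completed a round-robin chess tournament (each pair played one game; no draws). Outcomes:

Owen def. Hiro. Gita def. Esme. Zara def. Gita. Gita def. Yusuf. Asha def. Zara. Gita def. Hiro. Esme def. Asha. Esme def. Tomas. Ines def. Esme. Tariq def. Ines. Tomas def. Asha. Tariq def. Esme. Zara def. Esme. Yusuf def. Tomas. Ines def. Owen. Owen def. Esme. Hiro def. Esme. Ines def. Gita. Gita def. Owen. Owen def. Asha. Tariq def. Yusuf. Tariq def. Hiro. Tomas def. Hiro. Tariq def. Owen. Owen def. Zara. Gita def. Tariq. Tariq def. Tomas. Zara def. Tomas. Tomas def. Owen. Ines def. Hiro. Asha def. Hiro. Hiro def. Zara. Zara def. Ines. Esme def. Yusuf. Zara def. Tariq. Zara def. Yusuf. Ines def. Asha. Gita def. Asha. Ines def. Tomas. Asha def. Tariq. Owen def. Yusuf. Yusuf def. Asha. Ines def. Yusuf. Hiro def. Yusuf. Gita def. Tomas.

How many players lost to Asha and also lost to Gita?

Asha beat: Tariq, Zara, Hiro.
Gita beat: Tomas, Tariq, Esme, Yusuf, Hiro, Asha, Owen.
Both beat: Tariq, Hiro — 2.

2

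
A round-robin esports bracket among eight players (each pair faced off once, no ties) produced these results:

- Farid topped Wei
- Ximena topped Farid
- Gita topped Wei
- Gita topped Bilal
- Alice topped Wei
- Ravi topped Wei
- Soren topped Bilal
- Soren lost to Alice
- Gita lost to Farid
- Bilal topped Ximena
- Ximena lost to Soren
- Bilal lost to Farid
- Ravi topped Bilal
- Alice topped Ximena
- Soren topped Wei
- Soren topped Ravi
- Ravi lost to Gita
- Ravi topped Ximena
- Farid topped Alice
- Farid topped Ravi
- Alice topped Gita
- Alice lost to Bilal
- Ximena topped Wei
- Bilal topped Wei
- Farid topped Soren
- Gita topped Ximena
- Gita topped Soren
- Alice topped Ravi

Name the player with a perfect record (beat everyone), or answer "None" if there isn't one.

None

Highest win total is Farid with 6 (out of 7 possible).
Farid lost to Ximena, so no player went undefeated.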